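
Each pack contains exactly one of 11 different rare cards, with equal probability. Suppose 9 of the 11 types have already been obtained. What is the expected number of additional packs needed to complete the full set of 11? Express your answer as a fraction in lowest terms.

33/2

Starting from 9 distinct types, each trial gives a new one with probability (11−i)/11 when i types are held, so the wait for the next new type is 11/(11−i).
E = 11/2 + 11/1 = 33/2.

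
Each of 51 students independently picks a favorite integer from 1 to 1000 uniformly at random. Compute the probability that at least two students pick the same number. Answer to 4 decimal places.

0.7267

It's easier to compute the probability that all 51 are distinct.
P(all distinct) = 1000/1000 · 999/1000 · ··· · 950/1000 ≈ 0.2733.
So the probability of at least one match is 1 − 0.2733 = 0.7267.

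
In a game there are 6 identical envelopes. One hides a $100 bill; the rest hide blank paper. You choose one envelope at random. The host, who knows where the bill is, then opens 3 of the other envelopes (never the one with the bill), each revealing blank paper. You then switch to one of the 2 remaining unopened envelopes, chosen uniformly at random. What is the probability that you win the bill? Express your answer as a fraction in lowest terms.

5/12

Your original envelope holds the bill with probability 1/6, so the other 5 collectively hold it with probability 5/6.
The host can always find 3 empty envelopes to open, so the reveals don't change that 5/6; it is now spread over the 2 remaining unopened envelopes.
P(win by switching) = (5/6) · (1/2) = 5/12.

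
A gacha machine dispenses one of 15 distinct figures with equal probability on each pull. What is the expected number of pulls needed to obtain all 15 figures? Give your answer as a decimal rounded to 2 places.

49.77

After i distinct types are collected, each trial gives a new one with probability (15−i)/15, so the expected wait for the next new type is 15/(15−i).
E = 15/15 + 15/14 + 15/13 + 15/12 + 15/11 + 15/10 + 15/9 + 15/8 + 15/7 + 15/6 + 15/5 + 15/4 + 15/3 + 15/2 + 15/1 = 1195757/24024 ≈ 49.77.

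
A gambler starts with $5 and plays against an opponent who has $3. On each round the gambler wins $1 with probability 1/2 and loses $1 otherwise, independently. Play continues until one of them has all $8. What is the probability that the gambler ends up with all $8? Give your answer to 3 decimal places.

With a fair step, P(i) = ½P(i−1) + ½P(i+1) with P(0)=0, P(8)=1 has the linear solution P(i) = i/8.
P(5) = 5/8 ≈ 0.625.

0.625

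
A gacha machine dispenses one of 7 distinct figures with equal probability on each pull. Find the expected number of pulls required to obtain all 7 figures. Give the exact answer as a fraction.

After i distinct types are collected, each trial gives a new one with probability (7−i)/7, so the expected wait for the next new type is 7/(7−i).
E = 7/7 + 7/6 + 7/5 + 7/4 + 7/3 + 7/2 + 7/1 = 363/20.

363/20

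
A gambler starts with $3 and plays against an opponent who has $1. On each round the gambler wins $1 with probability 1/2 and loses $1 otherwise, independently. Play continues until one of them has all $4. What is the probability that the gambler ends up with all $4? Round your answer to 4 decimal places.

0.7500

With a fair step, P(i) = ½P(i−1) + ½P(i+1) with P(0)=0, P(4)=1 has the linear solution P(i) = i/4.
P(3) = 3/4 ≈ 0.7500.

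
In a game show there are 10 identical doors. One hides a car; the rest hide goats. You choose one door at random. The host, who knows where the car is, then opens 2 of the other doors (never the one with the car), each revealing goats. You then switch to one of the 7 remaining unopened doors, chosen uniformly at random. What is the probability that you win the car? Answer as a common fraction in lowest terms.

Your original door holds the car with probability 1/10, so the other 9 collectively hold it with probability 9/10.
The host can always find 2 empty doors to open, so the reveals don't change that 9/10; it is now spread over the 7 remaining unopened doors.
P(win by switching) = (9/10) · (1/7) = 9/70.

9/70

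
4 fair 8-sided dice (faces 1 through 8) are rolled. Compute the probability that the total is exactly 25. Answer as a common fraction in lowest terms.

15/512

There are 8^4 = 4096 equally likely outcomes.
The number of ordered 4-tuples from {1,…,8} summing to 25 is 120.
P(sum = 25) = 120/4096 = 15/512.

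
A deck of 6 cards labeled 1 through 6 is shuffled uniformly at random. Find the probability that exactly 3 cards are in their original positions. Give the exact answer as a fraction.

Choose which 3 of the 6 are fixed: C(6,3) = 20 ways.
The remaining 3 must have no fixed point: D(3) = 2.
P = 20·2/720 = 1/18.

1/18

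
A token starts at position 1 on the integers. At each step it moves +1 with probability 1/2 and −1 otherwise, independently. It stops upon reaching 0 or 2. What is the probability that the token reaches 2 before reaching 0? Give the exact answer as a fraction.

With a fair step, P(i) = ½P(i−1) + ½P(i+1) with P(0)=0, P(2)=1 has the linear solution P(i) = i/2.
P(1) = 1/2.

1/2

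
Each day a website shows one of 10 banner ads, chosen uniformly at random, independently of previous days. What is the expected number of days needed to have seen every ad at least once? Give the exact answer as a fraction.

7381/252

After i distinct types are collected, each trial gives a new one with probability (10−i)/10, so the expected wait for the next new type is 10/(10−i).
E = 10/10 + 10/9 + 10/8 + 10/7 + 10/6 + 10/5 + 10/4 + 10/3 + 10/2 + 10/1 = 7381/252.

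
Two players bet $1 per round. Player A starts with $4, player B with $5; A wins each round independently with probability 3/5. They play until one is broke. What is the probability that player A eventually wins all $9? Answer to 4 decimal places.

Let r = q/p = (2/5)/(3/5) = 2/3. The recurrence P(i) = p·P(i+1) + q·P(i−1) with P(0)=0, P(9)=1 gives P(i) = (1 − r^i)/(1 − r^9).
P(4) = (1 − (2/3)^4) / (1 − (2/3)^9) = 15795/19171 ≈ 0.8239.

0.8239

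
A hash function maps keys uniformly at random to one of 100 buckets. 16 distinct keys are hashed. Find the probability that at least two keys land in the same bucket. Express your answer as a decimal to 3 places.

0.718

It's easier to compute the probability that all 16 are distinct.
P(all distinct) = 100/100 · 99/100 · ··· · 85/100 ≈ 0.282.
So the probability of at least one match is 1 − 0.282 = 0.718.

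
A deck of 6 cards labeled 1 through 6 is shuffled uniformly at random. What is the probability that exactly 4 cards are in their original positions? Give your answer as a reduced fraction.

Choose which 4 of the 6 are fixed: C(6,4) = 15 ways.
The remaining 2 must have no fixed point: D(2) = 1.
P = 15·1/720 = 1/48.

1/48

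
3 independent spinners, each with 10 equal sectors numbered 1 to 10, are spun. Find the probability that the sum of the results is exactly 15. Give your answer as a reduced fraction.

73/1000

There are 10^3 = 1000 equally likely outcomes.
The number of ordered 3-tuples from {1,…,10} summing to 15 is 73.
P(sum = 15) = 73/1000.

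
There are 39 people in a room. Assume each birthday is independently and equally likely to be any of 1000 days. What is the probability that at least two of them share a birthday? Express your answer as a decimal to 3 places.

It's easier to compute the probability that all 39 are distinct.
P(all distinct) = 1000/1000 · 999/1000 · ··· · 962/1000 ≈ 0.472.
So the probability of at least one match is 1 − 0.472 = 0.528.

0.528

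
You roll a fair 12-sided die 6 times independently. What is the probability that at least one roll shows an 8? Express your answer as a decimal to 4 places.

0.4067

P(no roll shows an 8) = (11/12)^6 ≈ 0.5933.
P(at least one) = 1 − 0.5933 = 0.4067.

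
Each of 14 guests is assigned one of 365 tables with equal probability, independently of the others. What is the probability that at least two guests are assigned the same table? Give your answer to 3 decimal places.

0.223

It's easier to compute the probability that all 14 are distinct.
P(all distinct) = 365/365 · 364/365 · ··· · 352/365 ≈ 0.777.
So the probability of at least one match is 1 − 0.777 = 0.223.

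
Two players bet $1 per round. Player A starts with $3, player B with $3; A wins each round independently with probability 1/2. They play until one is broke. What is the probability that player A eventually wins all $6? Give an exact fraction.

1/2

With a fair step, P(i) = ½P(i−1) + ½P(i+1) with P(0)=0, P(6)=1 has the linear solution P(i) = i/6.
P(3) = 3/6 = 1/2.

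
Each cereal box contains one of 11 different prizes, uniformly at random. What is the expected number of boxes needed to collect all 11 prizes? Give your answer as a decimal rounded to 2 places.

After i distinct types are collected, each trial gives a new one with probability (11−i)/11, so the expected wait for the next new type is 11/(11−i).
E = 11/11 + 11/10 + 11/9 + 11/8 + 11/7 + 11/6 + 11/5 + 11/4 + 11/3 + 11/2 + 11/1 = 83711/2520 ≈ 33.22.

33.22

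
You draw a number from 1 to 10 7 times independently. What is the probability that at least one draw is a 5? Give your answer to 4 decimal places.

0.5217

P(no draw is a 5) = (9/10)^7 ≈ 0.4783.
P(at least one) = 1 − 0.4783 = 0.5217.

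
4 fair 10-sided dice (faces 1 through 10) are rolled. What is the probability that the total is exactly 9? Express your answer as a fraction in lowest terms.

7/1250

There are 10^4 = 10000 equally likely outcomes.
The number of ordered 4-tuples from {1,…,10} summing to 9 is 56.
P(sum = 9) = 56/10000 = 7/1250.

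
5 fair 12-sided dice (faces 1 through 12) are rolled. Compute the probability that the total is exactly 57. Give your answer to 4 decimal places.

0.0001

There are 12^5 = 248832 equally likely outcomes.
The number of ordered 5-tuples from {1,…,12} summing to 57 is 35.
P(sum = 57) = 35/248832 ≈ 0.0001.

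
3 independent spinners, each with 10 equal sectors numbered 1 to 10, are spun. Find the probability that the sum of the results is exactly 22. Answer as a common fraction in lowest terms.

There are 10^3 = 1000 equally likely outcomes.
The number of ordered 3-tuples from {1,…,10} summing to 22 is 45.
P(sum = 22) = 45/1000 = 9/200.

9/200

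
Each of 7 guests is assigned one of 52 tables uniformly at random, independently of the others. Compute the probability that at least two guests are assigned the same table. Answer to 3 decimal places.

0.344

It's easier to compute the probability that all 7 are distinct.
P(all distinct) = 52/52 · 51/52 · ··· · 46/52 ≈ 0.656.
So the probability of at least one match is 1 − 0.656 = 0.344.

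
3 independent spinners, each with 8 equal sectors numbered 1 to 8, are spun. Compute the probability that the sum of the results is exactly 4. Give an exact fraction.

There are 8^3 = 512 equally likely outcomes.
The number of ordered 3-tuples from {1,…,8} summing to 4 is 3.
P(sum = 4) = 3/512.

3/512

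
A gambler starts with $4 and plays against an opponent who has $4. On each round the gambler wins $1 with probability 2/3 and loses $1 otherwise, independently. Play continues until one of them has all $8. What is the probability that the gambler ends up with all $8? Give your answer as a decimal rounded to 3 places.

0.941

Let r = q/p = (1/3)/(2/3) = 1/2. The recurrence P(i) = p·P(i+1) + q·P(i−1) with P(0)=0, P(8)=1 gives P(i) = (1 − r^i)/(1 − r^8).
P(4) = (1 − (1/2)^4) / (1 − (1/2)^8) = 16/17 ≈ 0.941.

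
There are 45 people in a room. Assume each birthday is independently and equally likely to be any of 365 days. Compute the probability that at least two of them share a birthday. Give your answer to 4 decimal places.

0.9410

It's easier to compute the probability that all 45 are distinct.
P(all distinct) = 365/365 · 364/365 · ··· · 321/365 ≈ 0.0590.
So the probability of at least one match is 1 − 0.0590 = 0.9410.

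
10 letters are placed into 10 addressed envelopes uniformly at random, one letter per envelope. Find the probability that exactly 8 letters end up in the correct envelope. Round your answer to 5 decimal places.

0.00001

Choose which 8 of the 10 are fixed: C(10,8) = 45 ways.
The remaining 2 must have no fixed point: D(2) = 1.
P = 45·1/3628800 = 1/80640 ≈ 0.00001.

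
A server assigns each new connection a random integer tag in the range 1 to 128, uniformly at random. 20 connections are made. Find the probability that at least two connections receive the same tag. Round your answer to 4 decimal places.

It's easier to compute the probability that all 20 are distinct.
P(all distinct) = 128/128 · 127/128 · ··· · 109/128 ≈ 0.2089.
So the probability of at least one match is 1 − 0.2089 = 0.7911.

0.7911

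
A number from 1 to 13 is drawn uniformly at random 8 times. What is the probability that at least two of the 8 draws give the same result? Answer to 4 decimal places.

0.9364

P(all 8 different) = 13/13 · 12/13 · ··· · 6/13 ≈ 0.0636.
P(at least two equal) = 1 − 0.0636 = 0.9364.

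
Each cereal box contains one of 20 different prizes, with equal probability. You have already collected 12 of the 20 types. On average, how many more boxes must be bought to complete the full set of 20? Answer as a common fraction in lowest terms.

Starting from 12 distinct types, each trial gives a new one with probability (20−i)/20 when i types are held, so the wait for the next new type is 20/(20−i).
E = 20/8 + 20/7 + 20/6 + 20/5 + 20/4 + 20/3 + 20/2 + 20/1 = 761/14.

761/14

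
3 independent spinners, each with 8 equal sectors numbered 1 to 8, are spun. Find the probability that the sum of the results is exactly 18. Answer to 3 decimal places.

0.055

There are 8^3 = 512 equally likely outcomes.
The number of ordered 3-tuples from {1,…,8} summing to 18 is 28.
P(sum = 18) = 28/512 = 7/128 ≈ 0.055.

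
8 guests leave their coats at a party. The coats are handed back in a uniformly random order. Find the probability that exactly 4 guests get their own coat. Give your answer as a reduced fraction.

Choose which 4 of the 8 are fixed: C(8,4) = 70 ways.
The remaining 4 must have no fixed point: D(4) = 9.
P = 70·9/40320 = 1/64.

1/64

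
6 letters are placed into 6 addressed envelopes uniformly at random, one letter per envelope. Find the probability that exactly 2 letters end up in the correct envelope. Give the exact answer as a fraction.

Choose which 2 of the 6 are fixed: C(6,2) = 15 ways.
The remaining 4 must have no fixed point: D(4) = 9.
P = 15·9/720 = 3/16.

3/16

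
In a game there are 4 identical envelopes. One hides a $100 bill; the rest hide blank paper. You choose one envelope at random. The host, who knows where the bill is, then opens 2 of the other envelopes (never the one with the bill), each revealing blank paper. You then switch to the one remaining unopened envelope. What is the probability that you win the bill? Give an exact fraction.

Your original envelope holds the bill with probability 1/4, so the other 3 collectively hold it with probability 3/4.
The host can always find 2 empty envelopes to open, so the reveals don't change that 3/4; it is now spread over the 1 remaining unopened envelope.
P(win by switching) = (3/4) · (1/1) = 3/4.

3/4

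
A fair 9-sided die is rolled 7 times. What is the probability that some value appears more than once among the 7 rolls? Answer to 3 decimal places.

P(all 7 different) = 9/9 · 8/9 · ··· · 3/9 ≈ 0.038.
P(at least two equal) = 1 − 0.038 = 0.962.

0.962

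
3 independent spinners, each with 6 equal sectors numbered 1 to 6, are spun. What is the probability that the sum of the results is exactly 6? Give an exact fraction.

There are 6^3 = 216 equally likely outcomes.
The number of ordered 3-tuples from {1,…,6} summing to 6 is 10.
P(sum = 6) = 10/216 = 5/108.

5/108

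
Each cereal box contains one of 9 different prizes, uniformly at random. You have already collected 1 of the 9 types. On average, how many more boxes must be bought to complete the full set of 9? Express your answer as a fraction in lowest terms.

Starting from 1 distinct type, each trial gives a new one with probability (9−i)/9 when i types are held, so the wait for the next new type is 9/(9−i).
E = 9/8 + 9/7 + 9/6 + 9/5 + 9/4 + 9/3 + 9/2 + 9/1 = 6849/280.

6849/280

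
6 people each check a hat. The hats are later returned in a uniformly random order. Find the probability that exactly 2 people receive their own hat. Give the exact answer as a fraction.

3/16

Choose which 2 of the 6 are fixed: C(6,2) = 15 ways.
The remaining 4 must have no fixed point: D(4) = 9.
P = 15·9/720 = 3/16.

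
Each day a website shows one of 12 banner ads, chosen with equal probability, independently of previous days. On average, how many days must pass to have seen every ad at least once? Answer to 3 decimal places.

After i distinct types are collected, each trial gives a new one with probability (12−i)/12, so the expected wait for the next new type is 12/(12−i).
E = 12/12 + 12/11 + 12/10 + 12/9 + 12/8 + 12/7 + 12/6 + 12/5 + 12/4 + 12/3 + 12/2 + 12/1 = 86021/2310 ≈ 37.239.

37.239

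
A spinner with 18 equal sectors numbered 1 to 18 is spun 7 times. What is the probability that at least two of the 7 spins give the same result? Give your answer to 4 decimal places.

0.7380

P(all 7 different) = 18/18 · 17/18 · ··· · 12/18 ≈ 0.2620.
P(at least two equal) = 1 − 0.2620 = 0.7380.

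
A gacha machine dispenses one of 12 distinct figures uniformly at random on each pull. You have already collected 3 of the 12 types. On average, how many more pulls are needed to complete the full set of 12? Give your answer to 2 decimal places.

33.95

Starting from 3 distinct types, each trial gives a new one with probability (12−i)/12 when i types are held, so the wait for the next new type is 12/(12−i).
E = 12/9 + 12/8 + 12/7 + 12/6 + 12/5 + 12/4 + 12/3 + 12/2 + 12/1 = 7129/210 ≈ 33.95.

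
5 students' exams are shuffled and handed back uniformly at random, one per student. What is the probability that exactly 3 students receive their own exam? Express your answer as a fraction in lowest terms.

1/12

Choose which 3 of the 5 are fixed: C(5,3) = 10 ways.
The remaining 2 must have no fixed point: D(2) = 1.
P = 10·1/120 = 1/12.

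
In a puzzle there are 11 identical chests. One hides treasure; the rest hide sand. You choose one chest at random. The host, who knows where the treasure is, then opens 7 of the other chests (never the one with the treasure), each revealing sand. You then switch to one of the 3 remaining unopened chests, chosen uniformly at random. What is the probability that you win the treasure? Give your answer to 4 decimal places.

Your original chest holds the treasure with probability 1/11, so the other 10 collectively hold it with probability 10/11.
The host can always find 7 empty chests to open, so the reveals don't change that 10/11; it is now spread over the 3 remaining unopened chests.
P(win by switching) = (10/11) · (1/3) = 10/33 ≈ 0.3030.

0.3030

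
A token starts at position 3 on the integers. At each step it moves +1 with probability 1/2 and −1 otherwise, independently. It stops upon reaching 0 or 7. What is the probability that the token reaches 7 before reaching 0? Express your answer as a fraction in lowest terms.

3/7

With a fair step, P(i) = ½P(i−1) + ½P(i+1) with P(0)=0, P(7)=1 has the linear solution P(i) = i/7.
P(3) = 3/7.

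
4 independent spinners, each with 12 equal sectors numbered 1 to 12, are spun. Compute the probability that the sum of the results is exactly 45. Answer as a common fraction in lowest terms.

5/5184

There are 12^4 = 20736 equally likely outcomes.
The number of ordered 4-tuples from {1,…,12} summing to 45 is 20.
P(sum = 45) = 20/20736 = 5/5184.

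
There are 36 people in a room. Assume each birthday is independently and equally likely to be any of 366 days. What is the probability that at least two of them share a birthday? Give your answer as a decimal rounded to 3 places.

0.831

It's easier to compute the probability that all 36 are distinct.
P(all distinct) = 366/366 · 365/366 · ··· · 331/366 ≈ 0.169.
So the probability of at least one match is 1 − 0.169 = 0.831.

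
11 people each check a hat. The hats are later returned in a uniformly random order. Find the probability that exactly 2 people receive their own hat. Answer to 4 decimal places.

0.1839

Choose which 2 of the 11 are fixed: C(11,2) = 55 ways.
The remaining 9 must have no fixed point: D(9) = 133496.
P = 55·133496/39916800 = 16687/90720 ≈ 0.1839.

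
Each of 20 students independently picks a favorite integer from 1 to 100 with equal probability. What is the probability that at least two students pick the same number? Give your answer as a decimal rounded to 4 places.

0.8696

It's easier to compute the probability that all 20 are distinct.
P(all distinct) = 100/100 · 99/100 · ··· · 81/100 ≈ 0.1304.
So the probability of at least one match is 1 − 0.1304 = 0.8696.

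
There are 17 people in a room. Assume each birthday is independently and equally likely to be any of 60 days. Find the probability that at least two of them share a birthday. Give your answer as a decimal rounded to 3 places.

It's easier to compute the probability that all 17 are distinct.
P(all distinct) = 60/60 · 59/60 · ··· · 44/60 ≈ 0.081.
So the probability of at least one match is 1 − 0.081 = 0.919.

0.919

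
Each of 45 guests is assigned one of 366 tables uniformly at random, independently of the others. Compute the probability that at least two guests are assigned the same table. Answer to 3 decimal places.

0.940

It's easier to compute the probability that all 45 are distinct.
P(all distinct) = 366/366 · 365/366 · ··· · 322/366 ≈ 0.060.
So the probability of at least one match is 1 − 0.060 = 0.940.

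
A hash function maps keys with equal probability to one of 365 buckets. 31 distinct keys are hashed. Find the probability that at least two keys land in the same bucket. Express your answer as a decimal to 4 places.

It's easier to compute the probability that all 31 are distinct.
P(all distinct) = 365/365 · 364/365 · ··· · 335/365 ≈ 0.2695.
So the probability of at least one match is 1 − 0.2695 = 0.7305.

0.7305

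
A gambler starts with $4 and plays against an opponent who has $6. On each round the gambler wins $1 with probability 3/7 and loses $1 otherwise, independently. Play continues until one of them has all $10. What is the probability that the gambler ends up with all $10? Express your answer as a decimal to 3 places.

Let r = q/p = (4/7)/(3/7) = 4/3. The recurrence P(i) = p·P(i+1) + q·P(i−1) with P(0)=0, P(10)=1 gives P(i) = (1 − r^i)/(1 − r^10).
P(4) = (1 − (4/3)^4) / (1 − (4/3)^10) = 18225/141361 ≈ 0.129.

0.129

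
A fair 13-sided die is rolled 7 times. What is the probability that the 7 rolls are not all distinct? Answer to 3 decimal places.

P(all 7 different) = 13/13 · 12/13 · ··· · 7/13 ≈ 0.138.
P(at least two equal) = 1 − 0.138 = 0.862.

0.862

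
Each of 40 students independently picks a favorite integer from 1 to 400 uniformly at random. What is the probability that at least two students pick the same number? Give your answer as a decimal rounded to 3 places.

It's easier to compute the probability that all 40 are distinct.
P(all distinct) = 400/400 · 399/400 · ··· · 361/400 ≈ 0.133.
So the probability of at least one match is 1 − 0.133 = 0.867.

0.867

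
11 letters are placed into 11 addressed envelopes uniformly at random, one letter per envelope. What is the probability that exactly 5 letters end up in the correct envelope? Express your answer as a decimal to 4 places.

Choose which 5 of the 11 are fixed: C(11,5) = 462 ways.
The remaining 6 must have no fixed point: D(6) = 265.
P = 462·265/39916800 = 53/17280 ≈ 0.0031.

0.0031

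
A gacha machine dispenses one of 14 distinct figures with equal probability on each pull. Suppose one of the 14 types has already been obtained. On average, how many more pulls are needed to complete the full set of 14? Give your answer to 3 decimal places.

Starting from 1 distinct type, each trial gives a new one with probability (14−i)/14 when i types are held, so the wait for the next new type is 14/(14−i).
E = 14/13 + 14/12 + 14/11 + 14/10 + 14/9 + 14/8 + 14/7 + 14/6 + 14/5 + 14/4 + 14/3 + 14/2 + 14/1 = 1145993/25740 ≈ 44.522.

44.522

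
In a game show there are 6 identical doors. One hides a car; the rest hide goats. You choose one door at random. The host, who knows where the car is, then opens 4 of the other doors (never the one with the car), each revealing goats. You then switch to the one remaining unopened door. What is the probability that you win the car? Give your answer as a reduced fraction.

Your original door holds the car with probability 1/6, so the other 5 collectively hold it with probability 5/6.
The host can always find 4 empty doors to open, so the reveals don't change that 5/6; it is now spread over the 1 remaining unopened door.
P(win by switching) = (5/6) · (1/1) = 5/6.

5/6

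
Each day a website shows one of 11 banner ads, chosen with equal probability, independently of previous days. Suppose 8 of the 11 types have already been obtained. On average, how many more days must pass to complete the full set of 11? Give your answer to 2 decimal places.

20.17

Starting from 8 distinct types, each trial gives a new one with probability (11−i)/11 when i types are held, so the wait for the next new type is 11/(11−i).
E = 11/3 + 11/2 + 11/1 = 121/6 ≈ 20.17.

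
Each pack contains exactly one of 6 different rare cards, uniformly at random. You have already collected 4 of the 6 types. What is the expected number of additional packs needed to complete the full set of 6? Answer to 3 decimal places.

9.000

Starting from 4 distinct types, each trial gives a new one with probability (6−i)/6 when i types are held, so the wait for the next new type is 6/(6−i).
E = 6/2 + 6/1 = 9 ≈ 9.000.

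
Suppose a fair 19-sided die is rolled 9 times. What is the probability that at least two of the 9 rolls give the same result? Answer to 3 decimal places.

P(all 9 different) = 19/19 · 18/19 · ··· · 11/19 ≈ 0.104.
P(at least two equal) = 1 − 0.104 = 0.896.

0.896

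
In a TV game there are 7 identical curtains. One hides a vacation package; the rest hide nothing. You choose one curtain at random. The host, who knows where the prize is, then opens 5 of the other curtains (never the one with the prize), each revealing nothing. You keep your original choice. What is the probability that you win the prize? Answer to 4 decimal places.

The host can always open 5 empty curtains regardless of your choice, so the reveals give no information about your original curtain.
P(win by staying) = 1/7 ≈ 0.1429.

0.1429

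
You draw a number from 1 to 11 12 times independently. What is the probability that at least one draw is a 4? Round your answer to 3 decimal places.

P(no draw is a 4) = (10/11)^12 ≈ 0.319.
P(at least one) = 1 − 0.319 = 0.681.

0.681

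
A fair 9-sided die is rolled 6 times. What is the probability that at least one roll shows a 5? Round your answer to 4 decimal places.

0.5067

P(no roll shows a 5) = (8/9)^6 ≈ 0.4933.
P(at least one) = 1 − 0.4933 = 0.5067.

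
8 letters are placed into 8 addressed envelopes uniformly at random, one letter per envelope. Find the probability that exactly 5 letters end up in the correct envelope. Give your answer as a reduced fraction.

Choose which 5 of the 8 are fixed: C(8,5) = 56 ways.
The remaining 3 must have no fixed point: D(3) = 2.
P = 56·2/40320 = 1/360.

1/360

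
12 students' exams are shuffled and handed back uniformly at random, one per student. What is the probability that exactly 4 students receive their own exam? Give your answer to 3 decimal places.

Choose which 4 of the 12 are fixed: C(12,4) = 495 ways.
The remaining 8 must have no fixed point: D(8) = 14833.
P = 495·14833/479001600 = 2119/138240 ≈ 0.015.

0.015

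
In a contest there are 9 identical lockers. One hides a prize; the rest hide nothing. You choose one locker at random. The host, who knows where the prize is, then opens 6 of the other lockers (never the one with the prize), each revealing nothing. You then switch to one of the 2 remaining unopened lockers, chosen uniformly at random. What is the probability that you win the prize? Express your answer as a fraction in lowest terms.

Your original locker holds the prize with probability 1/9, so the other 8 collectively hold it with probability 8/9.
The host can always find 6 empty lockers to open, so the reveals don't change that 8/9; it is now spread over the 2 remaining unopened lockers.
P(win by switching) = (8/9) · (1/2) = 4/9.

4/9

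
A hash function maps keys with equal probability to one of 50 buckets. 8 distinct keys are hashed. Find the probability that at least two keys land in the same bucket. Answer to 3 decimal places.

0.446

It's easier to compute the probability that all 8 are distinct.
P(all distinct) = 50/50 · 49/50 · ··· · 43/50 ≈ 0.554.
So the probability of at least one match is 1 − 0.554 = 0.446.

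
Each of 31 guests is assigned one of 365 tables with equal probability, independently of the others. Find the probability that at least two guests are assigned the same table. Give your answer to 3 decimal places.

It's easier to compute the probability that all 31 are distinct.
P(all distinct) = 365/365 · 364/365 · ··· · 335/365 ≈ 0.270.
So the probability of at least one match is 1 − 0.270 = 0.730.

0.730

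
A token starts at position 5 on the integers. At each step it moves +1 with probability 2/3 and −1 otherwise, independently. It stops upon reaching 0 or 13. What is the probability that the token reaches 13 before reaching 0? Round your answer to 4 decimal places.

Let r = q/p = (1/3)/(2/3) = 1/2. The recurrence P(i) = p·P(i+1) + q·P(i−1) with P(0)=0, P(13)=1 gives P(i) = (1 − r^i)/(1 − r^13).
P(5) = (1 − (1/2)^5) / (1 − (1/2)^13) = 7936/8191 ≈ 0.9689.

0.9689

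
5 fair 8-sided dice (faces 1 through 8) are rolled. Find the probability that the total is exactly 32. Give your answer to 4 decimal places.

There are 8^5 = 32768 equally likely outcomes.
The number of ordered 5-tuples from {1,…,8} summing to 32 is 490.
P(sum = 32) = 490/32768 = 245/16384 ≈ 0.0150.

0.0150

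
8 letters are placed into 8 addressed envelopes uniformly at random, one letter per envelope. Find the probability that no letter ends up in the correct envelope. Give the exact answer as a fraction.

This is the derangement probability: permutations of 8 with no fixed point.
D(8) = 8! · (1 − 1/1! + 1/2! − ··· + (−1)^8/8!) = 14833.
P = 14833/40320 = 2119/5760.

2119/5760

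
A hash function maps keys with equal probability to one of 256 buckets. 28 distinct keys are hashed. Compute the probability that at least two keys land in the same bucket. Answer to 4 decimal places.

0.7840

It's easier to compute the probability that all 28 are distinct.
P(all distinct) = 256/256 · 255/256 · ··· · 229/256 ≈ 0.2160.
So the probability of at least one match is 1 − 0.2160 = 0.7840.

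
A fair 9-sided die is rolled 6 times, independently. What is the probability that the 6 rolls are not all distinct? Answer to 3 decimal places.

0.886

P(all 6 different) = 9/9 · 8/9 · ··· · 4/9 ≈ 0.114.
P(at least two equal) = 1 − 0.114 = 0.886.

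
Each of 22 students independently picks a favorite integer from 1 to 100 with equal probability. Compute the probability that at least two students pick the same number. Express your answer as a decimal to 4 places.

It's easier to compute the probability that all 22 are distinct.
P(all distinct) = 100/100 · 99/100 · ··· · 79/100 ≈ 0.0824.
So the probability of at least one match is 1 − 0.0824 = 0.9176.

0.9176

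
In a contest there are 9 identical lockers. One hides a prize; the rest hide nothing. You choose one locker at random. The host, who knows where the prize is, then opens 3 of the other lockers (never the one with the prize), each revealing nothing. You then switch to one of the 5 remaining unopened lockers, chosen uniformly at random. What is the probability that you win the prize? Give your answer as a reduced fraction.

Your original locker holds the prize with probability 1/9, so the other 8 collectively hold it with probability 8/9.
The host can always find 3 empty lockers to open, so the reveals don't change that 8/9; it is now spread over the 5 remaining unopened lockers.
P(win by switching) = (8/9) · (1/5) = 8/45.

8/45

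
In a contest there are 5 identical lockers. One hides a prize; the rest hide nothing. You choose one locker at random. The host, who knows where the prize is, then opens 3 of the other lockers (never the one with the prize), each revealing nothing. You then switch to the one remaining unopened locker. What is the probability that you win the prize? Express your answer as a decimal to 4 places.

0.8000

Your original locker holds the prize with probability 1/5, so the other 4 collectively hold it with probability 4/5.
The host can always find 3 empty lockers to open, so the reveals don't change that 4/5; it is now spread over the 1 remaining unopened locker.
P(win by switching) = (4/5) · (1/1) = 4/5 ≈ 0.8000.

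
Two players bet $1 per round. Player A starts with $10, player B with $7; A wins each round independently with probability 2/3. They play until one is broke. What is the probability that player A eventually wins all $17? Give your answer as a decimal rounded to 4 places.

0.9990

Let r = q/p = (1/3)/(2/3) = 1/2. The recurrence P(i) = p·P(i+1) + q·P(i−1) with P(0)=0, P(17)=1 gives P(i) = (1 − r^i)/(1 − r^17).
P(10) = (1 − (1/2)^10) / (1 − (1/2)^17) = 130944/131071 ≈ 0.9990.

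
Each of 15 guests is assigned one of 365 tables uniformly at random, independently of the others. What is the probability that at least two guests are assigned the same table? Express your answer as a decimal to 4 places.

0.2529

It's easier to compute the probability that all 15 are distinct.
P(all distinct) = 365/365 · 364/365 · ··· · 351/365 ≈ 0.7471.
So the probability of at least one match is 1 − 0.7471 = 0.2529.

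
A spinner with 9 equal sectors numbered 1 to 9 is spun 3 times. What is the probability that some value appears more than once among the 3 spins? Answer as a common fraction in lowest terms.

P(all 3 different) = 9/9 · 8/9 · ··· · 7/9 = 56/81.
P(at least two equal) = 1 − 56/81 = 25/81.

25/81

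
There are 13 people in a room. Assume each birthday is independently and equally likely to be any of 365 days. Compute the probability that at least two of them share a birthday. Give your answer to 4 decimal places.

0.1944

It's easier to compute the probability that all 13 are distinct.
P(all distinct) = 365/365 · 364/365 · ··· · 353/365 ≈ 0.8056.
So the probability of at least one match is 1 − 0.8056 = 0.1944.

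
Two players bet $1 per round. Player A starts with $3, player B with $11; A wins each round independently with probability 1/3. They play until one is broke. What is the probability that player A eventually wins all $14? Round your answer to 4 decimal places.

0.0004

Let r = q/p = (2/3)/(1/3) = 2. The recurrence P(i) = p·P(i+1) + q·P(i−1) with P(0)=0, P(14)=1 gives P(i) = (1 − r^i)/(1 − r^14).
P(3) = (1 − (2)^3) / (1 − (2)^14) = 7/16383 ≈ 0.0004.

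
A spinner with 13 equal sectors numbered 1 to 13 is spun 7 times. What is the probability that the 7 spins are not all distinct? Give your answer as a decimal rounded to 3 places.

P(all 7 different) = 13/13 · 12/13 · ··· · 7/13 ≈ 0.138.
P(at least two equal) = 1 − 0.138 = 0.862.

0.862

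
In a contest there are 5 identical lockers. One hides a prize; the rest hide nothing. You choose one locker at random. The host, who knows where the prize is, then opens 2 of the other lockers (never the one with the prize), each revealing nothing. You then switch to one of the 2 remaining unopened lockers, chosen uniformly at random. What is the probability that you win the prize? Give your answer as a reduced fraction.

Your original locker holds the prize with probability 1/5, so the other 4 collectively hold it with probability 4/5.
The host can always find 2 empty lockers to open, so the reveals don't change that 4/5; it is now spread over the 2 remaining unopened lockers.
P(win by switching) = (4/5) · (1/2) = 2/5.

2/5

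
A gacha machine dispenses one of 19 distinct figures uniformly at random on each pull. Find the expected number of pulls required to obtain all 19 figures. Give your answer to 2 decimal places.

After i distinct types are collected, each trial gives a new one with probability (19−i)/19, so the expected wait for the next new type is 19/(19−i).
E = 19/19 + 19/18 + 19/17 + 19/16 + 19/15 + 19/14 + 19/13 + 19/12 + 19/11 + 19/10 + 19/9 + 19/8 + 19/7 + 19/6 + 19/5 + 19/4 + 19/3 + 19/2 + 19/1 = 275295799/4084080 ≈ 67.41.

67.41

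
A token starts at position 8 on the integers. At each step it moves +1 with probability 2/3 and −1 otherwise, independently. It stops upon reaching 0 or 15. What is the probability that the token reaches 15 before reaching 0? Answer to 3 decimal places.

0.996

Let r = q/p = (1/3)/(2/3) = 1/2. The recurrence P(i) = p·P(i+1) + q·P(i−1) with P(0)=0, P(15)=1 gives P(i) = (1 − r^i)/(1 − r^15).
P(8) = (1 − (1/2)^8) / (1 − (1/2)^15) = 32640/32767 ≈ 0.996.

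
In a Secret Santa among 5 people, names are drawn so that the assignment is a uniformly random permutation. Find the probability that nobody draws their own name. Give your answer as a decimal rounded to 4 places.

0.3667

This is the derangement probability: permutations of 5 with no fixed point.
D(5) = 5! · (1 − 1/1! + 1/2! − ··· + (−1)^5/5!) = 44.
P = 44/120 = 11/30 ≈ 0.3667.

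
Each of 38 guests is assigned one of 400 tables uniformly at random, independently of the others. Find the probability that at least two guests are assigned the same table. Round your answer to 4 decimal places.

0.8372

It's easier to compute the probability that all 38 are distinct.
P(all distinct) = 400/400 · 399/400 · ··· · 363/400 ≈ 0.1628.
So the probability of at least one match is 1 − 0.1628 = 0.8372.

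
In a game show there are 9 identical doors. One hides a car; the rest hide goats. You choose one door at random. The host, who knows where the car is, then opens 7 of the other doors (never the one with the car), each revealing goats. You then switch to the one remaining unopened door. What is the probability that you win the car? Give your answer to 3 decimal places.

Your original door holds the car with probability 1/9, so the other 8 collectively hold it with probability 8/9.
The host can always find 7 empty doors to open, so the reveals don't change that 8/9; it is now spread over the 1 remaining unopened door.
P(win by switching) = (8/9) · (1/1) = 8/9 ≈ 0.889.

0.889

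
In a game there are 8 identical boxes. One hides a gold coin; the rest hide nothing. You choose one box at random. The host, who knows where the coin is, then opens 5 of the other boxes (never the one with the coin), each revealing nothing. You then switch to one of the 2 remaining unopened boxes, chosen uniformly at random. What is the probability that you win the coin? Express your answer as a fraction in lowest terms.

Your original box holds the coin with probability 1/8, so the other 7 collectively hold it with probability 7/8.
The host can always find 5 empty boxes to open, so the reveals don't change that 7/8; it is now spread over the 2 remaining unopened boxes.
P(win by switching) = (7/8) · (1/2) = 7/16.

7/16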